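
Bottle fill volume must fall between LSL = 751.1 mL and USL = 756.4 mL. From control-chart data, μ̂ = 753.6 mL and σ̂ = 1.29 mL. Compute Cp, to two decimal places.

0.68

Cp = (USL − LSL) / (6σ̂) = (756.4 − 751.1) / (6 × 1.29) = 5.3000 / 7.7400 = 0.6848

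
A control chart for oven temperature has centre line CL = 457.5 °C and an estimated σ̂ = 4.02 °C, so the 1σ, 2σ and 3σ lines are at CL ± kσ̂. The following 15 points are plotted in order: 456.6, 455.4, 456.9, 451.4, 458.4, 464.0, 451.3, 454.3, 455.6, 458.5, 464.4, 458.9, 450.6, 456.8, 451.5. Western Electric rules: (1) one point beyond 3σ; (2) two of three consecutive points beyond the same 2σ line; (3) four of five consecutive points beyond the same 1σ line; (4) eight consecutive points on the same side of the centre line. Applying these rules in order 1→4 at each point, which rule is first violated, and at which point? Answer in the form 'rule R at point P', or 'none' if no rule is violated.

Zone of each point (C = within 1σ̂, B = 1σ̂–2σ̂, A = 2σ̂–3σ̂, * = beyond 3σ̂; sign = side of CL): 1:-C, 2:-C, 3:-C, 4:-B, 5:+C, 6:+B, 7:-B, 8:-C, 9:-C, 10:+C, 11:+B, 12:+C, 13:-B, 14:-C, 15:-B
No rule fires across all 15 points.

none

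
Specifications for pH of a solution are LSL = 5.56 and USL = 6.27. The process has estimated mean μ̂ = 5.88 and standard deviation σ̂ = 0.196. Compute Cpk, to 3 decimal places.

Cpu = (USL − μ̂) / (3σ̂) = (6.27 − 5.88) / (3 × 0.196) = 0.6633; Cpl = (μ̂ − LSL) / (3σ̂) = (5.88 − 5.56) / (3 × 0.196) = 0.5442; Cpk = min(Cpu, Cpl) = 0.5442

0.544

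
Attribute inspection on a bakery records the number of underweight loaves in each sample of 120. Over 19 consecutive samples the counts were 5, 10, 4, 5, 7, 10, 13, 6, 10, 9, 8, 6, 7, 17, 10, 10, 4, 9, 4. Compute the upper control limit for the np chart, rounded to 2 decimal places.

16.35

p̄ = Σdᵢ / (k·n) = 154 / (19 × 120) = 0.06754
UCL = np̄ + 3·√(np̄(1−p̄)) = 8.1053 + 3 × √(8.1053×0.93246) = 8.1053 + 3 × 2.7491 = 16.3527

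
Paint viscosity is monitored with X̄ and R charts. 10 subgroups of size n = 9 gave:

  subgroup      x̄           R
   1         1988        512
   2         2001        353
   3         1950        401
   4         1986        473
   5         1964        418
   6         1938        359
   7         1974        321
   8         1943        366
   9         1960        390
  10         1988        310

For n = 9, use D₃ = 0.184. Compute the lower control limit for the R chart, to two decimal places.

R̄ = (512 + 353 + 401 + 473 + 418 + 359 + 321 + 366 + 390 + 310) / 10 = 3903.0000 / 10 = 390.3000
LCL_R = D₃·R̄ = 0.184 × 390.3000 = 71.8152

71.82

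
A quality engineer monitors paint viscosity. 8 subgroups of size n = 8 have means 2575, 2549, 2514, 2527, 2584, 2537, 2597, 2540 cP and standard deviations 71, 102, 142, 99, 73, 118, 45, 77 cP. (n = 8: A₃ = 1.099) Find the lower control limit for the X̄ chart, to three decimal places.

2453.003

X̄̄ = (2575 + 2549 + 2514 + 2527 + 2584 + 2537 + 2597 + 2540) / 8 = 2552.8750
s̄ = (71 + 102 + 142 + 99 + 73 + 118 + 45 + 77) / 8 = 90.8750
LCL = X̄̄ − A₃·s̄ = 2552.8750 − 1.099 × 90.8750 = 2453.0034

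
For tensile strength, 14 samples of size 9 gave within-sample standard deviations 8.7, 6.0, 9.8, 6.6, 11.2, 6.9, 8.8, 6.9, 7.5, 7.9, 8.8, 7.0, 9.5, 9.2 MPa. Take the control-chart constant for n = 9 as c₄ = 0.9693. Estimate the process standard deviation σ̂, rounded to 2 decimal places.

8.46

s̄ = (8.7 + 6.0 + 9.8 + 6.6 + 11.2 + 6.9 + 8.8 + 6.9 + 7.5 + 7.9 + 8.8 + 7.0 + 9.5 + 9.2) / 14 = 8.2000
σ̂ = s̄ / c₄ = 8.2000 / 0.9693 = 8.4597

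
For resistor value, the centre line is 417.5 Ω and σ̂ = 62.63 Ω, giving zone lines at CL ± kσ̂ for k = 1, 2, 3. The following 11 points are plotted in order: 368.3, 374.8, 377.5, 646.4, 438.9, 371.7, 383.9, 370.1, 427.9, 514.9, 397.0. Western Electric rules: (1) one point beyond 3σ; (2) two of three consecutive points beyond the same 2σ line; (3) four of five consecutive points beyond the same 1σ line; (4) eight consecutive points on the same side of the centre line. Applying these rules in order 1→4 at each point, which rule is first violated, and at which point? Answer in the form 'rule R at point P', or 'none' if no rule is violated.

Zone of each point (C = within 1σ̂, B = 1σ̂–2σ̂, A = 2σ̂–3σ̂, * = beyond 3σ̂; sign = side of CL): 1:-C, 2:-C, 3:-C, 4:+*, 5:+C, 6:-C, 7:-C, 8:-C, 9:+C, 10:+B, 11:-C
Rule 1 (one point beyond the 3σ limits) is satisfied at point 4.

rule 1 at point 4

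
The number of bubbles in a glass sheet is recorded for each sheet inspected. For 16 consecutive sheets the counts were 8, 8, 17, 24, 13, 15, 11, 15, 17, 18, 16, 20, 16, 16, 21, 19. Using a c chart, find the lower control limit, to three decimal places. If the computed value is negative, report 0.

c̄ = (8 + 8 + 17 + 24 + 13 + 15 + 11 + 15 + 17 + 18 + 16 + 20 + 16 + 16 + 21 + 19) / 16 = 254 / 16 = 15.8750
LCL = c̄ − 3√c̄ = 15.8750 − 3 × 3.9843 = 3.9220

3.922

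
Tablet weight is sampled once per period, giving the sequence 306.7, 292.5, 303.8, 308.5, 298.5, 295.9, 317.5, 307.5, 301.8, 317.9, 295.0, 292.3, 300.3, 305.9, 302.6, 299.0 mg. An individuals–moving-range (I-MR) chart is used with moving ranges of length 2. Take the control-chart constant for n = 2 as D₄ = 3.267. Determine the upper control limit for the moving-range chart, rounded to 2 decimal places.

30.99

Moving ranges: 14.2, 11.3, 4.7, 10.0, 2.6, 21.6, 10.0, 5.7, 16.1, 22.9, 2.7, 8.0, 5.6, 3.3, 3.6; M̄R̄ = 142.3000 / 15 = 9.4867
UCL_MR = D₄·M̄R̄ = 3.267 × 9.4867 = 30.9929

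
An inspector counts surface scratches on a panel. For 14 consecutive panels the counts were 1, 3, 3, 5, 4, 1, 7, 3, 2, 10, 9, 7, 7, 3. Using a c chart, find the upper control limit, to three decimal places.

11.107

c̄ = (1 + 3 + 3 + 5 + 4 + 1 + 7 + 3 + 2 + 10 + 9 + 7 + 7 + 3) / 14 = 65 / 14 = 4.6429
UCL = c̄ + 3√c̄ = 4.6429 + 3 × √4.6429 = 4.6429 + 3 × 2.1547 = 11.1070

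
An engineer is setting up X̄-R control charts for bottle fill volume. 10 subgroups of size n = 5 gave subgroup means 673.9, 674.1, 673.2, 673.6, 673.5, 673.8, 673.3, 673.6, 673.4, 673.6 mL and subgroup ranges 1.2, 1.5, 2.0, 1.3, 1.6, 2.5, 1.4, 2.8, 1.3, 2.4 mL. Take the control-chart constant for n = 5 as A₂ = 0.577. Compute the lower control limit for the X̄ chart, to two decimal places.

X̄̄ = (673.9 + 674.1 + 673.2 + 673.6 + 673.5 + 673.8 + 673.3 + 673.6 + 673.4 + 673.6) / 10 = 6736.0000 / 10 = 673.6000
R̄ = (1.2 + 1.5 + 2.0 + 1.3 + 1.6 + 2.5 + 1.4 + 2.8 + 1.3 + 2.4) / 10 = 18.0000 / 10 = 1.8000
LCL = X̄̄ − A₂·R̄ = 673.6000 − 0.577 × 1.8000 = 672.5614

672.56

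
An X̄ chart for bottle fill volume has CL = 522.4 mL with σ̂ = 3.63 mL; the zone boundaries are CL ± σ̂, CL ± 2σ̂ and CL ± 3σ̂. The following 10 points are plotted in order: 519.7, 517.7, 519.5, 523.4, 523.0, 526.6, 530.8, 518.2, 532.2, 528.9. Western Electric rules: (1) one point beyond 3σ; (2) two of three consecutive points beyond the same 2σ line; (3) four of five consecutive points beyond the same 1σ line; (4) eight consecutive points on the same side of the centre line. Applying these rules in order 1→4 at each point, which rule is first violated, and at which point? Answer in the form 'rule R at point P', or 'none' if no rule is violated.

Zone of each point (C = within 1σ̂, B = 1σ̂–2σ̂, A = 2σ̂–3σ̂, * = beyond 3σ̂; sign = side of CL): 1:-C, 2:-B, 3:-C, 4:+C, 5:+C, 6:+B, 7:+A, 8:-B, 9:+A, 10:+B
Rule 2 (two of three consecutive points beyond the same 2σ limit) is satisfied at point 9.

rule 2 at point 9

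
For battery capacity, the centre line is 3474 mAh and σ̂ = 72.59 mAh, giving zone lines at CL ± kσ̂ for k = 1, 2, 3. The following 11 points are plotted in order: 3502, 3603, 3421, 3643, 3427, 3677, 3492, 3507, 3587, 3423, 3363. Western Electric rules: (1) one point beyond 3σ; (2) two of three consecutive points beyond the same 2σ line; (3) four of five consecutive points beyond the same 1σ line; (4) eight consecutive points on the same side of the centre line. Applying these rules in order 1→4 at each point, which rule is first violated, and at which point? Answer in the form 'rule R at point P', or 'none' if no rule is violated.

Zone of each point (C = within 1σ̂, B = 1σ̂–2σ̂, A = 2σ̂–3σ̂, * = beyond 3σ̂; sign = side of CL): 1:+C, 2:+B, 3:-C, 4:+A, 5:-C, 6:+A, 7:+C, 8:+C, 9:+B, 10:-C, 11:-B
Rule 2 (two of three consecutive points beyond the same 2σ limit) is satisfied at point 6.

rule 2 at point 6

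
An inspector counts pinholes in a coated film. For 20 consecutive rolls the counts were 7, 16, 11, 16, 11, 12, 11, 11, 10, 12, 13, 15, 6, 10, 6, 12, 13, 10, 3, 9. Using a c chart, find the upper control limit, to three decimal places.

20.513

c̄ = (7 + 16 + 11 + 16 + 11 + 12 + 11 + 11 + 10 + 12 + 13 + 15 + 6 + 10 + 6 + 12 + 13 + 10 + 3 + 9) / 20 = 214 / 20 = 10.7000
UCL = c̄ + 3√c̄ = 10.7000 + 3 × √10.7000 = 10.7000 + 3 × 3.2711 = 20.5133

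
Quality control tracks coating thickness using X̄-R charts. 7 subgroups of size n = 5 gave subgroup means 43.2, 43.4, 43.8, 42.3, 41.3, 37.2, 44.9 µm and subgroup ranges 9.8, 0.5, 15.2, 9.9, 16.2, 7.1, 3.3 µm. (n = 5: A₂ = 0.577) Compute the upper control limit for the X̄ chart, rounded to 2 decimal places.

X̄̄ = (43.2 + 43.4 + 43.8 + 42.3 + 41.3 + 37.2 + 44.9) / 7 = 296.1000 / 7 = 42.3000
R̄ = (9.8 + 0.5 + 15.2 + 9.9 + 16.2 + 7.1 + 3.3) / 7 = 62.0000 / 7 = 8.8571
UCL = X̄̄ + A₂·R̄ = 42.3000 + 0.577 × 8.8571 = 47.4106

47.41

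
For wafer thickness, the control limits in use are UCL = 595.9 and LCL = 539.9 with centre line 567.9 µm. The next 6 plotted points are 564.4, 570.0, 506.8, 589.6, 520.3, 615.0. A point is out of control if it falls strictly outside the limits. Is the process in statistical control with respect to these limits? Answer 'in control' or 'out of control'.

out of control

Compare each point to [539.9, 595.9]: sample 3 = 506.8 < LCL; sample 5 = 520.3 < LCL; sample 6 = 615.0 > UCL.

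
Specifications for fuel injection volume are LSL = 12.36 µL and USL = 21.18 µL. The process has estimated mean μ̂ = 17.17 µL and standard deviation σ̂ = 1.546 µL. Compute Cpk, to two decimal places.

0.86

Cpu = (USL − μ̂) / (3σ̂) = (21.18 − 17.17) / (3 × 1.546) = 0.8646; Cpl = (μ̂ − LSL) / (3σ̂) = (17.17 − 12.36) / (3 × 1.546) = 1.0371; Cpk = min(Cpu, Cpl) = 0.8646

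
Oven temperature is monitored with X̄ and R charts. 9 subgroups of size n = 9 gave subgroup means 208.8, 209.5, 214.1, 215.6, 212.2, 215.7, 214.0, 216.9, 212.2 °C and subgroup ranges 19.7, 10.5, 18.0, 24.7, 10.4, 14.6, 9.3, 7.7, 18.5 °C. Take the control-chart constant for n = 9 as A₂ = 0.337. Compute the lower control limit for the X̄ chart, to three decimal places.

X̄̄ = (208.8 + 209.5 + 214.1 + 215.6 + 212.2 + 215.7 + 214.0 + 216.9 + 212.2) / 9 = 1919.0000 / 9 = 213.2222
R̄ = (19.7 + 10.5 + 18.0 + 24.7 + 10.4 + 14.6 + 9.3 + 7.7 + 18.5) / 9 = 133.4000 / 9 = 14.8222
LCL = X̄̄ − A₂·R̄ = 213.2222 − 0.337 × 14.8222 = 208.2271

208.227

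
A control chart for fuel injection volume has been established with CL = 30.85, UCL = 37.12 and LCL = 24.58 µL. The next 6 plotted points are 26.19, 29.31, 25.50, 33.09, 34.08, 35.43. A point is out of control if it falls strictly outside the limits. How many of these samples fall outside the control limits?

0

All 6 points lie within [24.58, 37.12].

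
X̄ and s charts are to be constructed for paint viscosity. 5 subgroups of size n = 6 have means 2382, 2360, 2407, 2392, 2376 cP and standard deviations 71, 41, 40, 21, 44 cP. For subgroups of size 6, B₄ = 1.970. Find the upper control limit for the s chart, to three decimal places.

85.498

s̄ = (71 + 41 + 40 + 21 + 44) / 5 = 43.4000
UCL_s = B₄·s̄ = 1.970 × 43.4000 = 85.4980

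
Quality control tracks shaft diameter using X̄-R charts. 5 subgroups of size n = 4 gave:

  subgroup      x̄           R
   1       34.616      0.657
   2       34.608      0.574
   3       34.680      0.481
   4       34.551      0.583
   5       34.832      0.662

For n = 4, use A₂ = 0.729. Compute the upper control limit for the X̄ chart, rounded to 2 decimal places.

X̄̄ = (34.616 + 34.608 + 34.680 + 34.551 + 34.832) / 5 = 173.2870 / 5 = 34.6574
R̄ = (0.657 + 0.574 + 0.481 + 0.583 + 0.662) / 5 = 2.9570 / 5 = 0.5914
UCL = X̄̄ + A₂·R̄ = 34.6574 + 0.729 × 0.5914 = 35.0885

35.09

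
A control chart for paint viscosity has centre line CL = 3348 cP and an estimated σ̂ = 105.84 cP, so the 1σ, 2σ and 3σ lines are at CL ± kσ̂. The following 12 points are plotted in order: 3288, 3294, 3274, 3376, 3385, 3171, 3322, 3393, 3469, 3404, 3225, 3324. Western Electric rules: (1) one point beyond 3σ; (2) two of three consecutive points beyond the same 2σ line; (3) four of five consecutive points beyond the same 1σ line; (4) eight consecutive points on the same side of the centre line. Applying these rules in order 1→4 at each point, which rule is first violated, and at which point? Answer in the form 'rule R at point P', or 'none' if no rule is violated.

none

Zone of each point (C = within 1σ̂, B = 1σ̂–2σ̂, A = 2σ̂–3σ̂, * = beyond 3σ̂; sign = side of CL): 1:-C, 2:-C, 3:-C, 4:+C, 5:+C, 6:-B, 7:-C, 8:+C, 9:+B, 10:+C, 11:-B, 12:-C
No rule fires across all 12 points.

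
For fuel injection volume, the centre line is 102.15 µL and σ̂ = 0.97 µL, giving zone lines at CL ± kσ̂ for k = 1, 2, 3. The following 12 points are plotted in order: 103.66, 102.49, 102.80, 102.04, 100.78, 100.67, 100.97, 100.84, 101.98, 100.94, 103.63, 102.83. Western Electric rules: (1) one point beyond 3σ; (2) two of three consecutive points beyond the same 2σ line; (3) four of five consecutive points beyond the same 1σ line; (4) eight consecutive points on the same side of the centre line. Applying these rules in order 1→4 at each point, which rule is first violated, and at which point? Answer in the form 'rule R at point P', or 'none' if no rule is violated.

rule 3 at point 8

Zone of each point (C = within 1σ̂, B = 1σ̂–2σ̂, A = 2σ̂–3σ̂, * = beyond 3σ̂; sign = side of CL): 1:+B, 2:+C, 3:+C, 4:-C, 5:-B, 6:-B, 7:-B, 8:-B, 9:-C, 10:-B, 11:+B, 12:+C
Rule 3 (four of five consecutive points beyond the same 1σ limit) is satisfied at point 8.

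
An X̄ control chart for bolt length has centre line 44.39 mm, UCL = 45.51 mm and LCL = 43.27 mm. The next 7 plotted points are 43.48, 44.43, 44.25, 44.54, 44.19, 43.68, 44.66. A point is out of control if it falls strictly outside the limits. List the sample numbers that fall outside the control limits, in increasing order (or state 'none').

none

All 7 points lie within [43.27, 45.51].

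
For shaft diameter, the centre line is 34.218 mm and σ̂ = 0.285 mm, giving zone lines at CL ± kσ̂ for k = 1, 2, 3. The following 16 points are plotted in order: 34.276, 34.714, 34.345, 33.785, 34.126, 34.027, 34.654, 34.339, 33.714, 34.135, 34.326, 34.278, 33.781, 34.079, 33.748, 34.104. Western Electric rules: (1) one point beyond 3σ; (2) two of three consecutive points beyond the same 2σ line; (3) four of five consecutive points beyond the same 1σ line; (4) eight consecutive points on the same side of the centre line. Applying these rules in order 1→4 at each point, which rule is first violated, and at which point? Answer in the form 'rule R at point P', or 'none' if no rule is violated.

Zone of each point (C = within 1σ̂, B = 1σ̂–2σ̂, A = 2σ̂–3σ̂, * = beyond 3σ̂; sign = side of CL): 1:+C, 2:+B, 3:+C, 4:-B, 5:-C, 6:-C, 7:+B, 8:+C, 9:-B, 10:-C, 11:+C, 12:+C, 13:-B, 14:-C, 15:-B, 16:-C
No rule fires across all 16 points.

none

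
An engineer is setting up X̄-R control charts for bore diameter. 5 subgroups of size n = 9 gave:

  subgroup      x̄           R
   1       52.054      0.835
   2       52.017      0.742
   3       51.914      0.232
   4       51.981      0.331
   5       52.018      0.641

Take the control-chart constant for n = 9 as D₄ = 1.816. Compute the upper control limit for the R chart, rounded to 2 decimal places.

R̄ = (0.835 + 0.742 + 0.232 + 0.331 + 0.641) / 5 = 2.7810 / 5 = 0.5562
UCL_R = D₄·R̄ = 1.816 × 0.5562 = 1.0101

1.01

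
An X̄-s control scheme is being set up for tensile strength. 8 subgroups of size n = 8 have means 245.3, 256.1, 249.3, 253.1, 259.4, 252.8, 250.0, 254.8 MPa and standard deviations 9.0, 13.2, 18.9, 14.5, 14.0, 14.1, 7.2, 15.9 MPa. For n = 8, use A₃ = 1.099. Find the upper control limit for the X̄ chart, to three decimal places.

267.272

X̄̄ = (245.3 + 256.1 + 249.3 + 253.1 + 259.4 + 252.8 + 250.0 + 254.8) / 8 = 252.6000
s̄ = (9.0 + 13.2 + 18.9 + 14.5 + 14.0 + 14.1 + 7.2 + 15.9) / 8 = 13.3500
UCL = X̄̄ + A₃·s̄ = 252.6000 + 1.099 × 13.3500 = 267.2717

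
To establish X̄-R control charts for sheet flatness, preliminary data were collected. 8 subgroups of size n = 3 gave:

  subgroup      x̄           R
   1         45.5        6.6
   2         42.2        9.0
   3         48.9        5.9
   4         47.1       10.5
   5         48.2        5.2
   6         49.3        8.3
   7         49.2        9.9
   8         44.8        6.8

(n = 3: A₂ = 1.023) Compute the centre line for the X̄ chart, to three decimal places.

46.900

X̄̄ = (45.5 + 42.2 + 48.9 + 47.1 + 48.2 + 49.3 + 49.2 + 44.8) / 8 = 375.2000 / 8 = 46.9000
CL = X̄̄ = 46.9000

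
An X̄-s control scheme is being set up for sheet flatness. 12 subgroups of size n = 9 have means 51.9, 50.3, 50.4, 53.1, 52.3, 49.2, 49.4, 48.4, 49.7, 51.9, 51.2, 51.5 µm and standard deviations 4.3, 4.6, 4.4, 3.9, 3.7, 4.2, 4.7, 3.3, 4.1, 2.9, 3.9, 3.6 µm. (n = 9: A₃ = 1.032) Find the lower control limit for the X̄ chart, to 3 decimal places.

X̄̄ = (51.9 + 50.3 + 50.4 + 53.1 + 52.3 + 49.2 + 49.4 + 48.4 + 49.7 + 51.9 + 51.2 + 51.5) / 12 = 50.7750
s̄ = (4.3 + 4.6 + 4.4 + 3.9 + 3.7 + 4.2 + 4.7 + 3.3 + 4.1 + 2.9 + 3.9 + 3.6) / 12 = 3.9667
LCL = X̄̄ − A₃·s̄ = 50.7750 − 1.032 × 3.9667 = 46.6814

46.681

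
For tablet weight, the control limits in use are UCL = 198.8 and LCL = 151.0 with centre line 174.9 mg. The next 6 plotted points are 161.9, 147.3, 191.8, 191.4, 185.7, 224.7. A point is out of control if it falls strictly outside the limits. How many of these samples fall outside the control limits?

Compare each point to [151.0, 198.8]: sample 2 = 147.3 < LCL; sample 6 = 224.7 > UCL.

2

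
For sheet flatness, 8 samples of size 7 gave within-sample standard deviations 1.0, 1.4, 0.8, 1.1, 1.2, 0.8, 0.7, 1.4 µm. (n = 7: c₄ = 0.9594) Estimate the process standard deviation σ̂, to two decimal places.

s̄ = (1.0 + 1.4 + 0.8 + 1.1 + 1.2 + 0.8 + 0.7 + 1.4) / 8 = 1.0500
σ̂ = s̄ / c₄ = 1.0500 / 0.9594 = 1.0944

1.09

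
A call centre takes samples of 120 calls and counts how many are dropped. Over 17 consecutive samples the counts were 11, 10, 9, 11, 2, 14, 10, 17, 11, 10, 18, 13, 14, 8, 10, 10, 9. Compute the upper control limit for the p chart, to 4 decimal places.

0.1707

p̄ = Σdᵢ / (k·n) = 187 / (17 × 120) = 0.09167
UCL = p̄ + 3·√(p̄(1−p̄)/n) = 0.09167 + 3 × √(0.09167×0.90833/120) = 0.09167 + 3 × 0.02634 = 0.17069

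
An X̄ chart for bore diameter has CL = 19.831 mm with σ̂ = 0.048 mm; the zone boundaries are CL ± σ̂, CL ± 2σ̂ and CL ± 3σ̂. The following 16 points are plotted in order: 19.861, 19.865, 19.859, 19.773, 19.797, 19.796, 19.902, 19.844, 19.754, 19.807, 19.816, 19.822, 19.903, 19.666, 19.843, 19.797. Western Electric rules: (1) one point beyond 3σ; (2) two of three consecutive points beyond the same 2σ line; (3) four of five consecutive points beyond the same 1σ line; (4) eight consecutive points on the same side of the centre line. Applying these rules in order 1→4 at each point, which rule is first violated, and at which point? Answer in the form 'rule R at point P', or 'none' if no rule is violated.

rule 1 at point 14

Zone of each point (C = within 1σ̂, B = 1σ̂–2σ̂, A = 2σ̂–3σ̂, * = beyond 3σ̂; sign = side of CL): 1:+C, 2:+C, 3:+C, 4:-B, 5:-C, 6:-C, 7:+B, 8:+C, 9:-B, 10:-C, 11:-C, 12:-C, 13:+B, 14:-*, 15:+C, 16:-C
Rule 1 (one point beyond the 3σ limits) is satisfied at point 14.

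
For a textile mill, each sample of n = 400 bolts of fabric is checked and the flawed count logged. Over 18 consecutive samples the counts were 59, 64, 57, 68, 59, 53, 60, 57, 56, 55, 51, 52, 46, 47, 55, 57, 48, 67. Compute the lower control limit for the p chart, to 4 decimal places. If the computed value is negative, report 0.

0.0883

p̄ = Σdᵢ / (k·n) = 1011 / (18 × 400) = 0.14042
LCL = p̄ − 3·√(p̄(1−p̄)/n) = 0.14042 − 3 × 0.01737 = 0.08830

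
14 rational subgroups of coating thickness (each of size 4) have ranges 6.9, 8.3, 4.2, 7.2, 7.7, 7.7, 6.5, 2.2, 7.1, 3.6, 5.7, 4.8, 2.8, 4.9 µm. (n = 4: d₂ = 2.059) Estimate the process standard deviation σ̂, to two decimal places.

2.76

R̄ = (6.9 + 8.3 + 4.2 + 7.2 + 7.7 + 7.7 + 6.5 + 2.2 + 7.1 + 3.6 + 5.7 + 4.8 + 2.8 + 4.9) / 14 = 5.6857
σ̂ = R̄ / d₂ = 5.6857 / 2.059 = 2.7614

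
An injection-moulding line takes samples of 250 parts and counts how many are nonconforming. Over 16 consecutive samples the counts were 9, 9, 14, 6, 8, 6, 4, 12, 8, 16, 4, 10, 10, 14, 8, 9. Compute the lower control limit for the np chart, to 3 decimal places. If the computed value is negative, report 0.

0.263

p̄ = Σdᵢ / (k·n) = 147 / (16 × 250) = 0.03675
LCL = np̄ − 3·√(np̄(1−p̄)) = 9.1875 − 3 × 2.9749 = 0.2629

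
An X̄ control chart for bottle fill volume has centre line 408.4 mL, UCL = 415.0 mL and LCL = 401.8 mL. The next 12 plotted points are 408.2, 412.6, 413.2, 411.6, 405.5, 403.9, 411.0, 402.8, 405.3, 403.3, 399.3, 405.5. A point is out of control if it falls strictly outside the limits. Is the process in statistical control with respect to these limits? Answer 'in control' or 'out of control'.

out of control

Compare each point to [401.8, 415.0]: sample 11 = 399.3 < LCL.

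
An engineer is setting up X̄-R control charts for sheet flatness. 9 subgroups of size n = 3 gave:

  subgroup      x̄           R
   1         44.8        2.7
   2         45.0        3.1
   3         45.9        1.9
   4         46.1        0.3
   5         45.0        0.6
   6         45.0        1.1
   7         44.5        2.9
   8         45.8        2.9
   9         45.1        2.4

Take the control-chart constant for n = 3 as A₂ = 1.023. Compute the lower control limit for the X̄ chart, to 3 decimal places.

43.210

X̄̄ = (44.8 + 45.0 + 45.9 + 46.1 + 45.0 + 45.0 + 44.5 + 45.8 + 45.1) / 9 = 407.2000 / 9 = 45.2444
R̄ = (2.7 + 3.1 + 1.9 + 0.3 + 0.6 + 1.1 + 2.9 + 2.9 + 2.4) / 9 = 17.9000 / 9 = 1.9889
LCL = X̄̄ − A₂·R̄ = 45.2444 − 1.023 × 1.9889 = 43.2098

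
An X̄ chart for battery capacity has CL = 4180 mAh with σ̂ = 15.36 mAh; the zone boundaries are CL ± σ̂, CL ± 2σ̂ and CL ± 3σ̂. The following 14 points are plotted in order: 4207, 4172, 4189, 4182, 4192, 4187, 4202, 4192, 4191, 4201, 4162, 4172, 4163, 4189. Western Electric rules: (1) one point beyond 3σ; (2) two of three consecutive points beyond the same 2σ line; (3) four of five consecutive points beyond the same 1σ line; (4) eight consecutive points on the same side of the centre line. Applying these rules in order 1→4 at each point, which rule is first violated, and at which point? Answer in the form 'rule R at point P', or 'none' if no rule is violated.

Zone of each point (C = within 1σ̂, B = 1σ̂–2σ̂, A = 2σ̂–3σ̂, * = beyond 3σ̂; sign = side of CL): 1:+B, 2:-C, 3:+C, 4:+C, 5:+C, 6:+C, 7:+B, 8:+C, 9:+C, 10:+B, 11:-B, 12:-C, 13:-B, 14:+C
Rule 4 (eight consecutive points on the same side of the centre line) is satisfied at point 10.

rule 4 at point 10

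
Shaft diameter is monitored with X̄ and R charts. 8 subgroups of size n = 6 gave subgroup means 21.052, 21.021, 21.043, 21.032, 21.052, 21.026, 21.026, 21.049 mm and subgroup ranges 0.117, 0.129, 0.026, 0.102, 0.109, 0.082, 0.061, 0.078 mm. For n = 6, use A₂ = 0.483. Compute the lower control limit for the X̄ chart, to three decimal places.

20.995

X̄̄ = (21.052 + 21.021 + 21.043 + 21.032 + 21.052 + 21.026 + 21.026 + 21.049) / 8 = 168.3010 / 8 = 21.0376
R̄ = (0.117 + 0.129 + 0.026 + 0.102 + 0.109 + 0.082 + 0.061 + 0.078) / 8 = 0.7040 / 8 = 0.0880
LCL = X̄̄ − A₂·R̄ = 21.0376 − 0.483 × 0.0880 = 20.9951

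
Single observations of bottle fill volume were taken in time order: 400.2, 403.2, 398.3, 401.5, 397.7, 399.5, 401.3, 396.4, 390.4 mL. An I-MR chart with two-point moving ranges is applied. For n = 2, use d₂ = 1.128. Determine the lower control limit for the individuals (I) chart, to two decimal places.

X̄ = (400.2 + 403.2 + 398.3 + 401.5 + 397.7 + 399.5 + 401.3 + 396.4 + 390.4) / 9 = 398.7222
Moving ranges: 3.0, 4.9, 3.2, 3.8, 1.8, 1.8, 4.9, 6.0; M̄R̄ = 29.4000 / 8 = 3.6750
LCL = X̄ − 3·M̄R̄/d₂ = 398.7222 − 3 × 3.6750 / 1.128 = 388.9483

388.95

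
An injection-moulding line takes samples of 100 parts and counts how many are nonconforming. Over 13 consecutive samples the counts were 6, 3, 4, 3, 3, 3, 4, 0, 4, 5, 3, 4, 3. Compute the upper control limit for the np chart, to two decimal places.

8.95

p̄ = Σdᵢ / (k·n) = 45 / (13 × 100) = 0.03462
UCL = np̄ + 3·√(np̄(1−p̄)) = 3.4615 + 3 × √(3.4615×0.96538) = 3.4615 + 3 × 1.8280 = 8.9456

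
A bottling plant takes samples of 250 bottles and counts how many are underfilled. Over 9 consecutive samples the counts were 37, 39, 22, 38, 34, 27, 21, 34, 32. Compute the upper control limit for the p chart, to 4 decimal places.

p̄ = Σdᵢ / (k·n) = 284 / (9 × 250) = 0.12622
UCL = p̄ + 3·√(p̄(1−p̄)/n) = 0.12622 + 3 × √(0.12622×0.87378/250) = 0.12622 + 3 × 0.02100 = 0.18923

0.1892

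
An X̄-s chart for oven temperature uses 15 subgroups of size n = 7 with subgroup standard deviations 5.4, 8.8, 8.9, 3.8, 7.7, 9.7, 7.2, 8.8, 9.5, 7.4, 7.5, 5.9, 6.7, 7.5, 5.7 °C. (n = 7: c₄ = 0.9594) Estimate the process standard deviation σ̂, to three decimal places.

s̄ = (5.4 + 8.8 + 8.9 + 3.8 + 7.7 + 9.7 + 7.2 + 8.8 + 9.5 + 7.4 + 7.5 + 5.9 + 6.7 + 7.5 + 5.7) / 15 = 7.3667
σ̂ = s̄ / c₄ = 7.3667 / 0.9594 = 7.6784

7.678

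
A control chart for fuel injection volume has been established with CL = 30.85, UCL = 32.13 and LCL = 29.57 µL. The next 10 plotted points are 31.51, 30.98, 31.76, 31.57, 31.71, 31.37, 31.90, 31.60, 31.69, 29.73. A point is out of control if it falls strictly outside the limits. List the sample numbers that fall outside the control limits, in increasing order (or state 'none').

none

All 10 points lie within [29.57, 32.13].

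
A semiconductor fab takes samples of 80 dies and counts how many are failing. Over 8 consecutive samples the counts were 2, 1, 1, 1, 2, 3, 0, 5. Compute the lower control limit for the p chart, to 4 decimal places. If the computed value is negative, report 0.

p̄ = Σdᵢ / (k·n) = 15 / (8 × 80) = 0.02344
LCL = p̄ − 3·√(p̄(1−p̄)/n) = 0.02344 − 3 × 0.01691 = -0.02731 → 0 (negative, so LCL = 0)

0.0000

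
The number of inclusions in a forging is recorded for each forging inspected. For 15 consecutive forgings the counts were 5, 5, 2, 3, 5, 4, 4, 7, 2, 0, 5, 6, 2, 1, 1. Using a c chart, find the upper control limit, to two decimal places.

c̄ = (5 + 5 + 2 + 3 + 5 + 4 + 4 + 7 + 2 + 0 + 5 + 6 + 2 + 1 + 1) / 15 = 52 / 15 = 3.4667
UCL = c̄ + 3√c̄ = 3.4667 + 3 × √3.4667 = 3.4667 + 3 × 1.8619 = 9.0524

9.05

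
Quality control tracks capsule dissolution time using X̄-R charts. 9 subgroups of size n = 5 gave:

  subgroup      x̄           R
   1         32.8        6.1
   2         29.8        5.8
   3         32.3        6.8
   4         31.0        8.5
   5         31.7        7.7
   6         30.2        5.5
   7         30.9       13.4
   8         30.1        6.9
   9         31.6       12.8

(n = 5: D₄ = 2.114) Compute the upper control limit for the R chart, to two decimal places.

R̄ = (6.1 + 5.8 + 6.8 + 8.5 + 7.7 + 5.5 + 13.4 + 6.9 + 12.8) / 9 = 73.5000 / 9 = 8.1667
UCL_R = D₄·R̄ = 2.114 × 8.1667 = 17.2643

17.26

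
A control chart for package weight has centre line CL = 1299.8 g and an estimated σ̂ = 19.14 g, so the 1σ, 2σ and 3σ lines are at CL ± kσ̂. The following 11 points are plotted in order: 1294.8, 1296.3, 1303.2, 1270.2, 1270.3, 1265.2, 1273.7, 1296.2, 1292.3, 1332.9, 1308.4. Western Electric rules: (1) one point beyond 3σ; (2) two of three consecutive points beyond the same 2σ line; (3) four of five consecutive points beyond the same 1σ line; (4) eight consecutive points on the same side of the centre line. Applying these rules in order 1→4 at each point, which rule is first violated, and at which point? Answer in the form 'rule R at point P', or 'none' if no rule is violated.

rule 3 at point 7

Zone of each point (C = within 1σ̂, B = 1σ̂–2σ̂, A = 2σ̂–3σ̂, * = beyond 3σ̂; sign = side of CL): 1:-C, 2:-C, 3:+C, 4:-B, 5:-B, 6:-B, 7:-B, 8:-C, 9:-C, 10:+B, 11:+C
Rule 3 (four of five consecutive points beyond the same 1σ limit) is satisfied at point 7.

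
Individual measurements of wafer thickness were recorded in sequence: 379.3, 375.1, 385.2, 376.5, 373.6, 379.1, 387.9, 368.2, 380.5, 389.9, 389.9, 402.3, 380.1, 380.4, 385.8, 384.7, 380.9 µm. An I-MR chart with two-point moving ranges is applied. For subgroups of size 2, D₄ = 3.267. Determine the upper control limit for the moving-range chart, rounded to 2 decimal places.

Moving ranges: 4.2, 10.1, 8.7, 2.9, 5.5, 8.8, 19.7, 12.3, 9.4, 0.0, 12.4, 22.2, 0.3, 5.4, 1.1, 3.8; M̄R̄ = 126.8000 / 16 = 7.9250
UCL_MR = D₄·M̄R̄ = 3.267 × 7.9250 = 25.8910

25.89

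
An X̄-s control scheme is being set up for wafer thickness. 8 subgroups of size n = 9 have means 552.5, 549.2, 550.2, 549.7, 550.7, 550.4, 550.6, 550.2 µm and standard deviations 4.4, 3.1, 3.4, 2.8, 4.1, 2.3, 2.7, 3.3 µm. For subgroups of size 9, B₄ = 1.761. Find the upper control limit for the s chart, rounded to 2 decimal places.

5.75

s̄ = (4.4 + 3.1 + 3.4 + 2.8 + 4.1 + 2.3 + 2.7 + 3.3) / 8 = 3.2625
UCL_s = B₄·s̄ = 1.761 × 3.2625 = 5.7453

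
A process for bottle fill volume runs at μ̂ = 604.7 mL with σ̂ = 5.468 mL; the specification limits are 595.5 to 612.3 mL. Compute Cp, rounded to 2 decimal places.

0.51

Cp = (USL − LSL) / (6σ̂) = (612.3 − 595.5) / (6 × 5.468) = 16.8000 / 32.8080 = 0.5121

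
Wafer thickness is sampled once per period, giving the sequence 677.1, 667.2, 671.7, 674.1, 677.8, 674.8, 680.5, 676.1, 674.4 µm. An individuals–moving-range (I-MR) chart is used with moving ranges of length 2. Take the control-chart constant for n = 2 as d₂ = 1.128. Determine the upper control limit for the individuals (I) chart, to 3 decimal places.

X̄ = (677.1 + 667.2 + 671.7 + 674.1 + 677.8 + 674.8 + 680.5 + 676.1 + 674.4) / 9 = 674.8556
Moving ranges: 9.9, 4.5, 2.4, 3.7, 3.0, 5.7, 4.4, 1.7; M̄R̄ = 35.3000 / 8 = 4.4125
UCL = X̄ + 3·M̄R̄/d₂ = 674.8556 + 3 × 4.4125 / 1.128 = 686.5909

686.591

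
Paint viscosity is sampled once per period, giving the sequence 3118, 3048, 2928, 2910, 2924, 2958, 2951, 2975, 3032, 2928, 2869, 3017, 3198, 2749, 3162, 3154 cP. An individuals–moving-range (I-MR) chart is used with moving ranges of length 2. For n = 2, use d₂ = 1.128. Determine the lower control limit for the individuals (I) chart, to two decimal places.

X̄ = (3118 + 3048 + 2928 + 2910 + 2924 + 2958 + 2951 + 2975 + 3032 + 2928 + 2869 + 3017 + 3198 + 2749 + 3162 + 3154) / 16 = 2995.0625
Moving ranges: 70, 120, 18, 14, 34, 7, 24, 57, 104, 59, 148, 181, 449, 413, 8; M̄R̄ = 1706.0000 / 15 = 113.7333
LCL = X̄ − 3·M̄R̄/d₂ = 2995.0625 − 3 × 113.7333 / 1.128 = 2692.5802

2692.58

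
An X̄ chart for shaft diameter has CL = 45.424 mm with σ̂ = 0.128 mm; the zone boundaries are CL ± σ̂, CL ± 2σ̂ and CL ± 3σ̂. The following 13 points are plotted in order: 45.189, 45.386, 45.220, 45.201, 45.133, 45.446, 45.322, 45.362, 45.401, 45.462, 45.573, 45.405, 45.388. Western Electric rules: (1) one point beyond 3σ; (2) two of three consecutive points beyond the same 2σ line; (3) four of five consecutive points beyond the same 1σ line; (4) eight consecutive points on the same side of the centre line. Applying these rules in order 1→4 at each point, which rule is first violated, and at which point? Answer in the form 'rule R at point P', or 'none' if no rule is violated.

rule 3 at point 5

Zone of each point (C = within 1σ̂, B = 1σ̂–2σ̂, A = 2σ̂–3σ̂, * = beyond 3σ̂; sign = side of CL): 1:-B, 2:-C, 3:-B, 4:-B, 5:-A, 6:+C, 7:-C, 8:-C, 9:-C, 10:+C, 11:+B, 12:-C, 13:-C
Rule 3 (four of five consecutive points beyond the same 1σ limit) is satisfied at point 5.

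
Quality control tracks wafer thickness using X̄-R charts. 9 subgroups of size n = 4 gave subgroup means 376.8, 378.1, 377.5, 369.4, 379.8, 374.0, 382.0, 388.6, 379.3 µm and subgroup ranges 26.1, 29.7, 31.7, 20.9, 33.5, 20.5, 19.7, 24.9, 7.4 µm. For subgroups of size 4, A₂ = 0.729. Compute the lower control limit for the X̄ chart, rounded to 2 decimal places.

361.02

X̄̄ = (376.8 + 378.1 + 377.5 + 369.4 + 379.8 + 374.0 + 382.0 + 388.6 + 379.3) / 9 = 3405.5000 / 9 = 378.3889
R̄ = (26.1 + 29.7 + 31.7 + 20.9 + 33.5 + 20.5 + 19.7 + 24.9 + 7.4) / 9 = 214.4000 / 9 = 23.8222
LCL = X̄̄ − A₂·R̄ = 378.3889 − 0.729 × 23.8222 = 361.0225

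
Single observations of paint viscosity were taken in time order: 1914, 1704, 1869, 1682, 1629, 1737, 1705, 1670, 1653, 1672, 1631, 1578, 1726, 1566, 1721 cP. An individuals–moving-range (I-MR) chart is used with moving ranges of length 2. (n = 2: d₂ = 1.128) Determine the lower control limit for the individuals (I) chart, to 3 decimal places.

1434.405

X̄ = (1914 + 1704 + 1869 + 1682 + 1629 + 1737 + 1705 + 1670 + 1653 + 1672 + 1631 + 1578 + 1726 + 1566 + 1721) / 15 = 1697.1333
Moving ranges: 210, 165, 187, 53, 108, 32, 35, 17, 19, 41, 53, 148, 160, 155; M̄R̄ = 1383.0000 / 14 = 98.7857
LCL = X̄ − 3·M̄R̄/d₂ = 1697.1333 − 3 × 98.7857 / 1.128 = 1434.4054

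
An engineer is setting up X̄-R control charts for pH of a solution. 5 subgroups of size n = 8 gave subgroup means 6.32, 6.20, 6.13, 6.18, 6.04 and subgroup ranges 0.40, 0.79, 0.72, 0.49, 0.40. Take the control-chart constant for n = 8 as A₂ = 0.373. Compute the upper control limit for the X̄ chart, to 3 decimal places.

X̄̄ = (6.32 + 6.20 + 6.13 + 6.18 + 6.04) / 5 = 30.8700 / 5 = 6.1740
R̄ = (0.40 + 0.79 + 0.72 + 0.49 + 0.40) / 5 = 2.8000 / 5 = 0.5600
UCL = X̄̄ + A₂·R̄ = 6.1740 + 0.373 × 0.5600 = 6.3829

6.383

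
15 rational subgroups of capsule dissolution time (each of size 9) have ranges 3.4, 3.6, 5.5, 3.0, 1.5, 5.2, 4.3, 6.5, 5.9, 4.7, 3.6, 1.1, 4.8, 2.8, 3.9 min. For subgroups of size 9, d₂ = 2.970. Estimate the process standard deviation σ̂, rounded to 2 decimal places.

1.34

R̄ = (3.4 + 3.6 + 5.5 + 3.0 + 1.5 + 5.2 + 4.3 + 6.5 + 5.9 + 4.7 + 3.6 + 1.1 + 4.8 + 2.8 + 3.9) / 15 = 3.9867
σ̂ = R̄ / d₂ = 3.9867 / 2.970 = 1.3423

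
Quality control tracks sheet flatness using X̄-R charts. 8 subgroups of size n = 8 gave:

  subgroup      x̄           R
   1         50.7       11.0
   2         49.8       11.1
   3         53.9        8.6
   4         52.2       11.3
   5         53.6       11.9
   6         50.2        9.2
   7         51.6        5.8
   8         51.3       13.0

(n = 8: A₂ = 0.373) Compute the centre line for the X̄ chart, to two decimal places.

X̄̄ = (50.7 + 49.8 + 53.9 + 52.2 + 53.6 + 50.2 + 51.6 + 51.3) / 8 = 413.3000 / 8 = 51.6625
CL = X̄̄ = 51.6625

51.66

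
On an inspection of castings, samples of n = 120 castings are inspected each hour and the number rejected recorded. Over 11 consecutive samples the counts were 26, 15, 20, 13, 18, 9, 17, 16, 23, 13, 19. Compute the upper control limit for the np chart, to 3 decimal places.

28.692

p̄ = Σdᵢ / (k·n) = 189 / (11 × 120) = 0.14318
UCL = np̄ + 3·√(np̄(1−p̄)) = 17.1818 + 3 × √(17.1818×0.85682) = 17.1818 + 3 × 3.8369 = 28.6925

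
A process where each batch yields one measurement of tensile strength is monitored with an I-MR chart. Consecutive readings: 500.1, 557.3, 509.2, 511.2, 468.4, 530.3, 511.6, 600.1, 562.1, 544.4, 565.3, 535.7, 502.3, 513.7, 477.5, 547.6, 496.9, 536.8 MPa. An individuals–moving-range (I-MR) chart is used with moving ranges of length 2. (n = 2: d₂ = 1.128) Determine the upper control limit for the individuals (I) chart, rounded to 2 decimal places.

630.50

X̄ = (500.1 + 557.3 + 509.2 + 511.2 + 468.4 + 530.3 + 511.6 + 600.1 + 562.1 + 544.4 + 565.3 + 535.7 + 502.3 + 513.7 + 477.5 + 547.6 + 496.9 + 536.8) / 18 = 526.1389
Moving ranges: 57.2, 48.1, 2.0, 42.8, 61.9, 18.7, 88.5, 38.0, 17.7, 20.9, 29.6, 33.4, 11.4, 36.2, 70.1, 50.7, 39.9; M̄R̄ = 667.1000 / 17 = 39.2412
UCL = X̄ + 3·M̄R̄/d₂ = 526.1389 + 3 × 39.2412 / 1.128 = 630.5037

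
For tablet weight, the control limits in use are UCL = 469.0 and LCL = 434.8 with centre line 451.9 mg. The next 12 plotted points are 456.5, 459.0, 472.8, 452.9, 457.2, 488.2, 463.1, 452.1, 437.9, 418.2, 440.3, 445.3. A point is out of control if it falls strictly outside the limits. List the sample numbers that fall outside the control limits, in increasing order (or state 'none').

3, 6, 10

Compare each point to [434.8, 469.0]: sample 3 = 472.8 > UCL; sample 6 = 488.2 > UCL; sample 10 = 418.2 < LCL.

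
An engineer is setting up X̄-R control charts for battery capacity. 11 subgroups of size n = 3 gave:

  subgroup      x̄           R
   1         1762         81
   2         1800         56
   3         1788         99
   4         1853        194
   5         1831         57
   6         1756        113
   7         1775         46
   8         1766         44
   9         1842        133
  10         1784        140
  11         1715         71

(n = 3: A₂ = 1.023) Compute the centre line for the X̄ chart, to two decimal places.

X̄̄ = (1762 + 1800 + 1788 + 1853 + 1831 + 1756 + 1775 + 1766 + 1842 + 1784 + 1715) / 11 = 19672.0000 / 11 = 1788.3636
CL = X̄̄ = 1788.3636

1788.36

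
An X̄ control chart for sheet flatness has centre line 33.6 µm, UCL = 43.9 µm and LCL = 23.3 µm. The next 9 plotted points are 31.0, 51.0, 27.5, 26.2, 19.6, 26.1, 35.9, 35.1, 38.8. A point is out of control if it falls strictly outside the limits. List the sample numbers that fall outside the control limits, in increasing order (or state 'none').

2, 5

Compare each point to [23.3, 43.9]: sample 2 = 51.0 > UCL; sample 5 = 19.6 < LCL.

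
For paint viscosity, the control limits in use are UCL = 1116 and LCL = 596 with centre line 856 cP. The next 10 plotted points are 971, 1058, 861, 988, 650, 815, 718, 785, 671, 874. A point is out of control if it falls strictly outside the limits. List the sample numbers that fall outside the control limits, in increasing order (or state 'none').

All 10 points lie within [596, 1116].

none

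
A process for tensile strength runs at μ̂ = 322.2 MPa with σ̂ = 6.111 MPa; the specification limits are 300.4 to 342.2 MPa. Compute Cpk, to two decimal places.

Cpu = (USL − μ̂) / (3σ̂) = (342.2 − 322.2) / (3 × 6.111) = 1.0909; Cpl = (μ̂ − LSL) / (3σ̂) = (322.2 − 300.4) / (3 × 6.111) = 1.1891; Cpk = min(Cpu, Cpl) = 1.0909

1.09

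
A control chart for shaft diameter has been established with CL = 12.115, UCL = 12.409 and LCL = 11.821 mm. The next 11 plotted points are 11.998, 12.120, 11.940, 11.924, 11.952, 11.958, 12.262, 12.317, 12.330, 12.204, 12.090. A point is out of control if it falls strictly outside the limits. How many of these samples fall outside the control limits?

0

All 11 points lie within [11.821, 12.409].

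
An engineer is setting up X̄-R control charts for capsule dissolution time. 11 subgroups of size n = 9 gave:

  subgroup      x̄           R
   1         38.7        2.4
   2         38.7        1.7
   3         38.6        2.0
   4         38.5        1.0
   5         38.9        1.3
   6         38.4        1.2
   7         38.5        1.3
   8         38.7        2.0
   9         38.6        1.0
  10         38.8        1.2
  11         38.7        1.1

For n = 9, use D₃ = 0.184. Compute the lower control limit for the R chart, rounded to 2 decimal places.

R̄ = (2.4 + 1.7 + 2.0 + 1.0 + 1.3 + 1.2 + 1.3 + 2.0 + 1.0 + 1.2 + 1.1) / 11 = 16.2000 / 11 = 1.4727
LCL_R = D₃·R̄ = 0.184 × 1.4727 = 0.2710

0.27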